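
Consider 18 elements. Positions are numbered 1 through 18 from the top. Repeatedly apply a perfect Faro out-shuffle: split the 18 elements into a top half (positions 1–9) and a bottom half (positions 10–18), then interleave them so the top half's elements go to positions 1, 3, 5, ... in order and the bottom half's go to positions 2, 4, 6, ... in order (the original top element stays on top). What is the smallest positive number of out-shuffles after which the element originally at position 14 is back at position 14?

Follow position 14 under repeated out-shuffles:
14 → 10 → 2 → 3 → 5 → 9 → 17 → 16 → 14
It first returns after 8 out-shuffles.

8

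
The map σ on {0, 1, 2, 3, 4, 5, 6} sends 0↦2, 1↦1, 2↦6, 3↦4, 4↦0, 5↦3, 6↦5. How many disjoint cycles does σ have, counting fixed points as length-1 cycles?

Cycle decomposition: (0 2 6 5 3 4) (1).
2 cycles.

2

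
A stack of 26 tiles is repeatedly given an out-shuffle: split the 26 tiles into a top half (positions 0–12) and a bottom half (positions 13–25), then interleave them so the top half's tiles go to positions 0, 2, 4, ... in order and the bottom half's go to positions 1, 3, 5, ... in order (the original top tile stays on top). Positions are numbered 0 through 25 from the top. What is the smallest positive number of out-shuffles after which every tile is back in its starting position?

20

The out-shuffle permutes the 26 positions with cycle lengths [1, 1, 4, 20].
Every tile is home exactly when every cycle has completed a whole number of laps, i.e. after lcm(1, 4, 20) = 20 out-shuffles.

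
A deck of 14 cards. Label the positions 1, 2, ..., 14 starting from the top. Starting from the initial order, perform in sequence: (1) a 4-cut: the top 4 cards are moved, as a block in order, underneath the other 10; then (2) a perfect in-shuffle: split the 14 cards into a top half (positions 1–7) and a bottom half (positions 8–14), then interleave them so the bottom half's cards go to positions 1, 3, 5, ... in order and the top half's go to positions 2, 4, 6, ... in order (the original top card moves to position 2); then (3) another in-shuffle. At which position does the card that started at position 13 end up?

Track the card from position 13 forward through each operation:
  after op 1 (cut 4): 13 → 9
  after op 2 (in-shuffle): 9 → 3
  after op 3 (in-shuffle): 3 → 6

6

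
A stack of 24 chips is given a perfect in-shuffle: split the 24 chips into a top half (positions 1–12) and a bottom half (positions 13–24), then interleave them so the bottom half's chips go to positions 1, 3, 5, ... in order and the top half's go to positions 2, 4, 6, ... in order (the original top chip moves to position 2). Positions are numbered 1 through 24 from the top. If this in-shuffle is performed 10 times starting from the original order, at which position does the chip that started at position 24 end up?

1

Track the chip's position through each in-shuffle:
24 → 23 → 21 → 17 → 9 → 18 → 11 → 22 → 19 → 13 → 1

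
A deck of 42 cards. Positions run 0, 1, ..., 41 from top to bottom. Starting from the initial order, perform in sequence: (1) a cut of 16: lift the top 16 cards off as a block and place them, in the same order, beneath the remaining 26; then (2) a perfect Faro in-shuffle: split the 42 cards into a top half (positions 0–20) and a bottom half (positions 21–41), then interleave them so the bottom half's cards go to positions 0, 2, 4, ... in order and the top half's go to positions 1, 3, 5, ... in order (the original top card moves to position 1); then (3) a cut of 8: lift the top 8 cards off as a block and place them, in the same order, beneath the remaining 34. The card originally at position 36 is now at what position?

Track the card from position 36 forward through each operation:
  after op 1 (cut 16): 36 → 20
  after op 2 (in-shuffle): 20 → 41
  after op 3 (cut 8): 41 → 33

33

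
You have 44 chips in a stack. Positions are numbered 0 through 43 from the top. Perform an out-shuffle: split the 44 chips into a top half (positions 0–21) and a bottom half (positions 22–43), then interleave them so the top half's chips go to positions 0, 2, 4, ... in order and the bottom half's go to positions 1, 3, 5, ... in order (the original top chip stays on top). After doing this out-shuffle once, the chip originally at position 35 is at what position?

Track the chip's position through each out-shuffle:
35 → 27

27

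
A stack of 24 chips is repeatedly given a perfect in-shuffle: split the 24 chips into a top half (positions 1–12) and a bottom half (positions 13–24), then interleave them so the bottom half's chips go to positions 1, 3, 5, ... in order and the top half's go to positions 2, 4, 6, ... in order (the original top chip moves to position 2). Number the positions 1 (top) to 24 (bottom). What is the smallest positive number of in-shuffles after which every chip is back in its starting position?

20

The in-shuffle permutes the 24 positions with cycle lengths [4, 20].
Every chip is home exactly when every cycle has completed a whole number of laps, i.e. after lcm(4, 20) = 20 in-shuffles.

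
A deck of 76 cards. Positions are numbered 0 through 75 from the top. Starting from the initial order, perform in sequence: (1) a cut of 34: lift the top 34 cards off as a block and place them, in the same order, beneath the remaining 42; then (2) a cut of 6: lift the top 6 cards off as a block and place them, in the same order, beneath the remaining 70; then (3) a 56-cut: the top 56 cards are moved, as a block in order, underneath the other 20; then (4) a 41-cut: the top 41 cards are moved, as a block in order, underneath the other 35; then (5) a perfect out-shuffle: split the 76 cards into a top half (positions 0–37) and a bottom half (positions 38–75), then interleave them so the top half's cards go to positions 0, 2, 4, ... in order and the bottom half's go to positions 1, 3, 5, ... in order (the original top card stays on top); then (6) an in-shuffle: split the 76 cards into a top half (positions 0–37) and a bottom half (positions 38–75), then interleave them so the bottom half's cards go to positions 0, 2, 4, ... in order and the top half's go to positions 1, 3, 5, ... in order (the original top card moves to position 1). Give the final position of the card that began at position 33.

Track the card from position 33 forward through each operation:
  after op 1 (cut 34): 33 → 75
  after op 2 (cut 6): 75 → 69
  after op 3 (cut 56): 69 → 13
  after op 4 (cut 41): 13 → 48
  after op 5 (out-shuffle): 48 → 21
  after op 6 (in-shuffle): 21 → 43

43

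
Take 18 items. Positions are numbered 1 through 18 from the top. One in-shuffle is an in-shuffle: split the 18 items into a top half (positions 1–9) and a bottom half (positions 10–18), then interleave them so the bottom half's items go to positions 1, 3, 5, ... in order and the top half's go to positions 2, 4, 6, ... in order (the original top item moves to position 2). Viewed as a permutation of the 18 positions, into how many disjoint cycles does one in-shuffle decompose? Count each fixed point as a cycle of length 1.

1

Trace each unvisited position around until it returns:
(1 2 4 8 16 13 ... len 18)
1 cycle in total.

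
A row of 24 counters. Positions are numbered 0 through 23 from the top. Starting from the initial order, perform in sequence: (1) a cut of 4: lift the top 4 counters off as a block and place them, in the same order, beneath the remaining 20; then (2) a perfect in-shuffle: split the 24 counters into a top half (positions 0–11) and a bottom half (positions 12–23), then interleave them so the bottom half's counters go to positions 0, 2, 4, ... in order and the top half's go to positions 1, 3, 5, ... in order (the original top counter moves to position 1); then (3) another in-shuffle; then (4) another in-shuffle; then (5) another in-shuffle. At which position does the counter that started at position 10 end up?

11

Track the counter from position 10 forward through each operation:
  after op 1 (cut 4): 10 → 6
  after op 2 (in-shuffle): 6 → 13
  after op 3 (in-shuffle): 13 → 2
  after op 4 (in-shuffle): 2 → 5
  after op 5 (in-shuffle): 5 → 11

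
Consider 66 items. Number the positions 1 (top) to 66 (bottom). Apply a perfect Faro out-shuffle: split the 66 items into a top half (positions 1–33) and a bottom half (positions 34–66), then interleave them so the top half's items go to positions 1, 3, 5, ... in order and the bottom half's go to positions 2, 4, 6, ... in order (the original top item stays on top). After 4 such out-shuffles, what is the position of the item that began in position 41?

Track the item's position through each out-shuffle:
41 → 16 → 31 → 61 → 56

56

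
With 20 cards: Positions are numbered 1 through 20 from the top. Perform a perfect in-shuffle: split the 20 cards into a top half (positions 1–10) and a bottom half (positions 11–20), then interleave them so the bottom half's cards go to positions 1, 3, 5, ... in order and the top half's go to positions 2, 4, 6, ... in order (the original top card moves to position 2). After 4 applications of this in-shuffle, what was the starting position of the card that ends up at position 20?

17

Work backwards from position 20, undoing one in-shuffle at a time:
20 ← 10 ← 5 ← 13 ← 17
So the card now at position 20 started at position 17.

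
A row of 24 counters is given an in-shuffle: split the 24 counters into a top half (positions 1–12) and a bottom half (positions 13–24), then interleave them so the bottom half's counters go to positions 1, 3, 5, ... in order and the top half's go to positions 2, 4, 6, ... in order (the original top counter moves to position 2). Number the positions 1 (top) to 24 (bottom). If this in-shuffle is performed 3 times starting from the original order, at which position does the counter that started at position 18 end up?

Track the counter's position through each in-shuffle:
18 → 11 → 22 → 19

19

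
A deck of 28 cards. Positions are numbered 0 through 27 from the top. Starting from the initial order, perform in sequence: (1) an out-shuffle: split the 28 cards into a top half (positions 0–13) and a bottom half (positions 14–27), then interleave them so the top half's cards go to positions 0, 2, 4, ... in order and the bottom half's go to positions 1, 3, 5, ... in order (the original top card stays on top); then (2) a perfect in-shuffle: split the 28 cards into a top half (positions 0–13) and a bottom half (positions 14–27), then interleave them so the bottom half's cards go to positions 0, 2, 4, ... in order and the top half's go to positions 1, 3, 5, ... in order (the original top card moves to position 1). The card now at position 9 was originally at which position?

Undo the operations in reverse order, starting from position 9:
  undo op 2 (in-shuffle, from top half): 9 ← 4
  undo op 1 (out-shuffle, from top half): 4 ← 2
So the card at position 9 came from original position 2.

2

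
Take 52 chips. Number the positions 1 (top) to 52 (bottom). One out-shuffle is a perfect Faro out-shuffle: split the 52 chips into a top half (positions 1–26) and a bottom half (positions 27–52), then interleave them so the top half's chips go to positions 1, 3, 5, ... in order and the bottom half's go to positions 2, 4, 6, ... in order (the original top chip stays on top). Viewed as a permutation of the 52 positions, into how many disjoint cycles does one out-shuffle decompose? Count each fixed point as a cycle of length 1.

9

Trace each unvisited position around until it returns:
(1) (2 3 5 9 17 33 14 27) (4 7 13 25 49 46 40 28) (6 11 21 41 30 8 15 29) (10 19 37 22 43 34 16 31) (12 23 45 38 24 47 42 32) (18 35) (20 39 26 51 50 48 44 36) ... plus 1 more
9 cycles in total.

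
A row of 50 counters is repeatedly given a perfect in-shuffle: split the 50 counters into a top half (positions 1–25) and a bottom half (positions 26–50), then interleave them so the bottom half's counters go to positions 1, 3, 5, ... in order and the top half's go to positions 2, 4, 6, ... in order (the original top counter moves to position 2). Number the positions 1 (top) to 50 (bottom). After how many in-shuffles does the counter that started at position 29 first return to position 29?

Follow position 29 under repeated in-shuffles:
29 → 7 → 14 → 28 → 5 → 10 → 20 → 40 → 29
It first returns after 8 in-shuffles.

8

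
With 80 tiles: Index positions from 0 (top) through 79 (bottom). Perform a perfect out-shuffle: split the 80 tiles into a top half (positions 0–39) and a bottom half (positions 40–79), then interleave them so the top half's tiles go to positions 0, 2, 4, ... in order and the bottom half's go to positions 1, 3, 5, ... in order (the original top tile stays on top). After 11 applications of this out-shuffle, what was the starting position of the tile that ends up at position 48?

Work backwards from position 48, undoing one out-shuffle at a time:
48 ← 24 ← 12 ← 6 ← 3 ← 41 ← 60 ← 30 ← 15 ← 47 ← 63 ← 71
So the tile now at position 48 started at position 71.

71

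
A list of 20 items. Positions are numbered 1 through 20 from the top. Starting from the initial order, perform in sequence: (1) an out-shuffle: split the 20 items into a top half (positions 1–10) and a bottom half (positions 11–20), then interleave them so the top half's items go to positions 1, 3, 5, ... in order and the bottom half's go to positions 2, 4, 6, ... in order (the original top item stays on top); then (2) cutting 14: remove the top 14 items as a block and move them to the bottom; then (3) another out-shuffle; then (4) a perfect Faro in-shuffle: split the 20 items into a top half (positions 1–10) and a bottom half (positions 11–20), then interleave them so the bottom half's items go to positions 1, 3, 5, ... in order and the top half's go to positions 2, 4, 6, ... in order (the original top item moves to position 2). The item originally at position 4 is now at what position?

12

Track the item from position 4 forward through each operation:
  after op 1 (out-shuffle): 4 → 7
  after op 2 (cut 14): 7 → 13
  after op 3 (out-shuffle): 13 → 6
  after op 4 (in-shuffle): 6 → 12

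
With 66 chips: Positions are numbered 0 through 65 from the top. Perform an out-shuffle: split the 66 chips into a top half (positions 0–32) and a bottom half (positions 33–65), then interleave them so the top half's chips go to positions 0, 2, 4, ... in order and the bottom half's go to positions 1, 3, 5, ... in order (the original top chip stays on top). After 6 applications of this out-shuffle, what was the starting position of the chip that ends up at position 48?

17

Work backwards from position 48, undoing one out-shuffle at a time:
48 ← 24 ← 12 ← 6 ← 3 ← 34 ← 17
So the chip now at position 48 started at position 17.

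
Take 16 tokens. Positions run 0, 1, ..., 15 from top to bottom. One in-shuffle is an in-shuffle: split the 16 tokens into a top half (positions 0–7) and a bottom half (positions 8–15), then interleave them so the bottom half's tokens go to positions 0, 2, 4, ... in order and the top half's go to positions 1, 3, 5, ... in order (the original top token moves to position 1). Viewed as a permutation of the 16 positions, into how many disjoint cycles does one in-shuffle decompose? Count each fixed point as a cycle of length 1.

2

Trace each unvisited position around until it returns:
(0 1 3 7 15 14 12 8) (2 5 11 6 13 10 4 9)
2 cycles in total.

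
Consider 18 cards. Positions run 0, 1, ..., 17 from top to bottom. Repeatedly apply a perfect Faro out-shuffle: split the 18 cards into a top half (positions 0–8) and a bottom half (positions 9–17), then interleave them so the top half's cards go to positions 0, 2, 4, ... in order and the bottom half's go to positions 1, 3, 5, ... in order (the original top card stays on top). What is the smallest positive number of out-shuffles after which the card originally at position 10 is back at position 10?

Follow position 10 under repeated out-shuffles:
10 → 3 → 6 → 12 → 7 → 14 → 11 → 5 → 10
It first returns after 8 out-shuffles.

8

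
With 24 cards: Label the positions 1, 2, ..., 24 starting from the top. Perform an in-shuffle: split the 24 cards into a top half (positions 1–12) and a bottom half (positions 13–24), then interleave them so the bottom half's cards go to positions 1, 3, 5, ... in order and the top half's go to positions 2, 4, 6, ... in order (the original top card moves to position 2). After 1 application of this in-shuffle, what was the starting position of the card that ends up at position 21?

23

Work backwards from position 21, undoing one in-shuffle at a time:
21 ← 23
So the card now at position 21 started at position 23.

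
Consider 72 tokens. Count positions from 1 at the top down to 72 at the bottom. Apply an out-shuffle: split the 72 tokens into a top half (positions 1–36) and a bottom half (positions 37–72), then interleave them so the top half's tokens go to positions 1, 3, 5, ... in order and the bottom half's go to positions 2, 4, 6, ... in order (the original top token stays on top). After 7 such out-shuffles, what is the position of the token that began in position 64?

Track the token's position through each out-shuffle:
64 → 56 → 40 → 8 → 15 → 29 → 57 → 42

42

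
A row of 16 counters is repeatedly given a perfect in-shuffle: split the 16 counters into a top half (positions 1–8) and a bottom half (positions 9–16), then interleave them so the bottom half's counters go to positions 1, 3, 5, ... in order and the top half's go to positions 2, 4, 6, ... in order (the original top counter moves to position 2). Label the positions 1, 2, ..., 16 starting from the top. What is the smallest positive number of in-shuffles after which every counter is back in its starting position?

8

The in-shuffle permutes the 16 positions with cycle lengths [8, 8].
Every counter is home exactly when every cycle has completed a whole number of laps, i.e. after lcm(8) = 8 in-shuffles.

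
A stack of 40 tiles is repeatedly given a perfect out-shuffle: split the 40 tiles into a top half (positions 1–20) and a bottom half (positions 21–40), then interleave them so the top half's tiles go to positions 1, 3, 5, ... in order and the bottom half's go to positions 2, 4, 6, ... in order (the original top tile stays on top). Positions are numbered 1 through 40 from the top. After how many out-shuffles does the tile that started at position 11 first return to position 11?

12

Follow position 11 under repeated out-shuffles:
11 → 21 → 2 → 3 → 5 → 9 → 17 → 33 → 26 → 12 → 23 → 6 → 11
It first returns after 12 out-shuffles.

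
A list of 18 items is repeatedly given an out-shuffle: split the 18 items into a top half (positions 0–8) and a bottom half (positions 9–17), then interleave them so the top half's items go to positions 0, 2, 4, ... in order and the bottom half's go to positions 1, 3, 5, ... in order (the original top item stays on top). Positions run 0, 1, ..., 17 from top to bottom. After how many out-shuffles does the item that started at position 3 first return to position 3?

Follow position 3 under repeated out-shuffles:
3 → 6 → 12 → 7 → 14 → 11 → 5 → 10 → 3
It first returns after 8 out-shuffles.

8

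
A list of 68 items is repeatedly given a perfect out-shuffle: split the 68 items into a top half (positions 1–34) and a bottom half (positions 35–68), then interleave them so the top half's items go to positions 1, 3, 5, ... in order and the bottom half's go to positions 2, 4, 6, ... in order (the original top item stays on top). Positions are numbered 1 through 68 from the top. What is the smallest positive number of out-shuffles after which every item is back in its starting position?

The out-shuffle permutes the 68 positions with cycle lengths [1, 1, 66].
Every item is home exactly when every cycle has completed a whole number of laps, i.e. after lcm(1, 66) = 66 out-shuffles.

66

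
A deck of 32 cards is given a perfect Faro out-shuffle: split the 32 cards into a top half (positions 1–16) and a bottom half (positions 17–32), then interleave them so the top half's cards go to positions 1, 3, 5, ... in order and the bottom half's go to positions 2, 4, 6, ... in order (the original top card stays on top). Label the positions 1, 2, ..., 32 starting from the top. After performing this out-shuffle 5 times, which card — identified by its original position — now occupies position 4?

Work backwards from position 4, undoing one out-shuffle at a time:
4 ← 18 ← 25 ← 13 ← 7 ← 4
So the card now at position 4 started at position 4.

4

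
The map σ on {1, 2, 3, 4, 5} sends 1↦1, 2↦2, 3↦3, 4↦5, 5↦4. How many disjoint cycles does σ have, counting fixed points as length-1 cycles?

4

Cycle decomposition: (1) (2) (3) (4 5).
4 cycles.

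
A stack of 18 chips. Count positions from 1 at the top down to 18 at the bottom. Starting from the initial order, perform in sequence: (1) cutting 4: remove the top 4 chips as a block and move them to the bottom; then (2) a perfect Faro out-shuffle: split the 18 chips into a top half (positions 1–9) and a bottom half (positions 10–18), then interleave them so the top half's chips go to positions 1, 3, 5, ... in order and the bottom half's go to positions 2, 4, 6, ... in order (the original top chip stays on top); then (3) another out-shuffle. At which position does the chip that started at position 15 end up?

7

Track the chip from position 15 forward through each operation:
  after op 1 (cut 4): 15 → 11
  after op 2 (out-shuffle): 11 → 4
  after op 3 (out-shuffle): 4 → 7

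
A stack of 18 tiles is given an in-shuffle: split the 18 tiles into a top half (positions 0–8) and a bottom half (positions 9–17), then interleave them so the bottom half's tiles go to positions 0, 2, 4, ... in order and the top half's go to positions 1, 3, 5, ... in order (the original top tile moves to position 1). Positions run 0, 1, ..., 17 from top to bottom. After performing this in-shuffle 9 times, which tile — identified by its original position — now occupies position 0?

Work backwards from position 0, undoing one in-shuffle at a time:
0 ← 9 ← 4 ← 11 ← 5 ← 2 ← 10 ← 14 ← 16 ← 17
So the tile now at position 0 started at position 17.

17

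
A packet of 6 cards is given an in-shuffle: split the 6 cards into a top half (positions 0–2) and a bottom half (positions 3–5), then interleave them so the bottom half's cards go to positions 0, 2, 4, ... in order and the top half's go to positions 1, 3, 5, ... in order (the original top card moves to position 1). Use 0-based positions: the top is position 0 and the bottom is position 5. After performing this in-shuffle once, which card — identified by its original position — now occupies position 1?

Work backwards from position 1, undoing one in-shuffle at a time:
1 ← 0
So the card now at position 1 started at position 0.

0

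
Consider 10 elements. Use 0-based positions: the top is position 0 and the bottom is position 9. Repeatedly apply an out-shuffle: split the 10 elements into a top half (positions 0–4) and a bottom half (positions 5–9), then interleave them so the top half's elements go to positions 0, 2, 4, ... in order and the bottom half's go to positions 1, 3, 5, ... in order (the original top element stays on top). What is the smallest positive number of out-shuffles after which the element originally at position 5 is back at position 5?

6

Follow position 5 under repeated out-shuffles:
5 → 1 → 2 → 4 → 8 → 7 → 5
It first returns after 6 out-shuffles.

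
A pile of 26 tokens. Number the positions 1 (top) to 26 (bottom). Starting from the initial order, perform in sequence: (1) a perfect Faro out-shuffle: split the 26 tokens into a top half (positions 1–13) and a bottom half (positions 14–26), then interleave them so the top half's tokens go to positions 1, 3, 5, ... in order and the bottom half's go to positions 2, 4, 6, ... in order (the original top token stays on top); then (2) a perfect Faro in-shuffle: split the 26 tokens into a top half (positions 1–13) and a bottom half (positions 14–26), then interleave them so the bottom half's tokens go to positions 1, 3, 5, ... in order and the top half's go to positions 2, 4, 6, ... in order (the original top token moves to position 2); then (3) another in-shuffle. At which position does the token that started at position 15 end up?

16

Track the token from position 15 forward through each operation:
  after op 1 (out-shuffle): 15 → 4
  after op 2 (in-shuffle): 4 → 8
  after op 3 (in-shuffle): 8 → 16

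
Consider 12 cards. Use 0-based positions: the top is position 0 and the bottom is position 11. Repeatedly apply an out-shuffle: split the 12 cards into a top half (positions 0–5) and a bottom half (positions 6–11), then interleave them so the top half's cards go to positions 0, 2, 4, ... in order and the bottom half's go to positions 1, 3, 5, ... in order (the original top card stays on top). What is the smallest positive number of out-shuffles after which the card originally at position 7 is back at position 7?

Follow position 7 under repeated out-shuffles:
7 → 3 → 6 → 1 → 2 → 4 → 8 → 5 → 10 → 9 → 7
It first returns after 10 out-shuffles.

10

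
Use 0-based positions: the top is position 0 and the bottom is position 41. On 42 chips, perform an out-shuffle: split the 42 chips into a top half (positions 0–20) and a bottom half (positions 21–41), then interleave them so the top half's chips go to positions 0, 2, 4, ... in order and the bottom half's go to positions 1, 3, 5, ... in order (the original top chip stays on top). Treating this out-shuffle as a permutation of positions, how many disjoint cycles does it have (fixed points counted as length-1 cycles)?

Trace each unvisited position around until it returns:
(0) (1 2 4 8 16 32 ... len 20) (3 6 12 24 7 14 ... len 20) (41)
4 cycles in total.

4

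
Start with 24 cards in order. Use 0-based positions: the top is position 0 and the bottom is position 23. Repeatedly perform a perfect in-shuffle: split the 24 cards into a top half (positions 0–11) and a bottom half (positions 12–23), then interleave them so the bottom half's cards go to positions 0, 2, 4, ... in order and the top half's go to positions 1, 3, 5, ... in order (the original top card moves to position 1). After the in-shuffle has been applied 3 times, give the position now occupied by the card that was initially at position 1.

15

Track the card's position through each in-shuffle:
1 → 3 → 7 → 15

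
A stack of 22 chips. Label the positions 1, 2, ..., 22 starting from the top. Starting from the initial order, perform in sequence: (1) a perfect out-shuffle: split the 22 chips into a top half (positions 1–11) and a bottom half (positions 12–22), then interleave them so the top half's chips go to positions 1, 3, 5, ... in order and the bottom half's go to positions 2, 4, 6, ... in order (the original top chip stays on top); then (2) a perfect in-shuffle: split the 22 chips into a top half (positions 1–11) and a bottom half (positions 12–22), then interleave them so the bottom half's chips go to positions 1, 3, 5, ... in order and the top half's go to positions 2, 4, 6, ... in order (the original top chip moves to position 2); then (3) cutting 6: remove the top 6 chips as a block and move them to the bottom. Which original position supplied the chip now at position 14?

16

Undo the operations in reverse order, starting from position 14:
  undo op 3 (cut 6): 14 ← 20
  undo op 2 (in-shuffle, from top half): 20 ← 10
  undo op 1 (out-shuffle, from bottom half): 10 ← 16
So the chip at position 14 came from original position 16.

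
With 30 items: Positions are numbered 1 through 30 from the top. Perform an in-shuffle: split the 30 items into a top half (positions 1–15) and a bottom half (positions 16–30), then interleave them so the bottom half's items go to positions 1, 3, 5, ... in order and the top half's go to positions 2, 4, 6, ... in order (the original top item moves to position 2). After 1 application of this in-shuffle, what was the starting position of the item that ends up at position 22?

11

Work backwards from position 22, undoing one in-shuffle at a time:
22 ← 11
So the item now at position 22 started at position 11.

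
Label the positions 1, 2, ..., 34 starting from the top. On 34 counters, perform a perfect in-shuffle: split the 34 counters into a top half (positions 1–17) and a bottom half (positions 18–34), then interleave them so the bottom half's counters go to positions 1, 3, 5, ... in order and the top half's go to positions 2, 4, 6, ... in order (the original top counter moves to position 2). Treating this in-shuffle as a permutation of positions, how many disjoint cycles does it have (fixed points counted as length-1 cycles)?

5

Trace each unvisited position around until it returns:
(1 2 4 8 16 32 ... len 12) (3 6 12 24 13 26 ... len 12) (5 10 20) (7 14 28 21) (15 30 25)
5 cycles in total.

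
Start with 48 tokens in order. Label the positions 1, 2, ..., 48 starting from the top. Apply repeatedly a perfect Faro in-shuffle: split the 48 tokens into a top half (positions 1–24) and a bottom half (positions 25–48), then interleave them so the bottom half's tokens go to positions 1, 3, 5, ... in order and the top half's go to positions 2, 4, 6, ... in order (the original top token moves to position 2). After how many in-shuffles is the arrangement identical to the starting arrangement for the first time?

The in-shuffle permutes the 48 positions with cycle lengths [3, 3, 21, 21].
Every token is home exactly when every cycle has completed a whole number of laps, i.e. after lcm(3, 21) = 21 in-shuffles.

21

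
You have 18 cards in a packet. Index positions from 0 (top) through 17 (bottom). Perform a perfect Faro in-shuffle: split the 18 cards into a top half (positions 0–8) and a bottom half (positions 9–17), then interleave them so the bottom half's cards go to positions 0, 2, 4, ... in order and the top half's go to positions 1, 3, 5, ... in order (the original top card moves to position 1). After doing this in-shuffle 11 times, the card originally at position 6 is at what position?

9

Track the card's position through each in-shuffle:
6 → 13 → 8 → 17 → 16 → 14 → 10 → 2 → 5 → 11 → 4 → 9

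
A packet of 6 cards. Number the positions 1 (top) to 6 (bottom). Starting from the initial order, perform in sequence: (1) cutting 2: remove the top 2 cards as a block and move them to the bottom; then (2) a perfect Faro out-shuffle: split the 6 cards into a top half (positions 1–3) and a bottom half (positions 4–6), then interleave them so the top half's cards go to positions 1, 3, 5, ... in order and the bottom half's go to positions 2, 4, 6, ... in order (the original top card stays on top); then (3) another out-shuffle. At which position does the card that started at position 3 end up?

1

Track the card from position 3 forward through each operation:
  after op 1 (cut 2): 3 → 1
  after op 2 (out-shuffle): 1 → 1
  after op 3 (out-shuffle): 1 → 1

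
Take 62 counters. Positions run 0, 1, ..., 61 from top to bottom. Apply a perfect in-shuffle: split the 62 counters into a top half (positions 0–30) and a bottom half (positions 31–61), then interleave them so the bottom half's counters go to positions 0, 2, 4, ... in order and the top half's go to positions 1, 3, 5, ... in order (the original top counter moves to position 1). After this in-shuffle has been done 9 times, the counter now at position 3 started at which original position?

Work backwards from position 3, undoing one in-shuffle at a time:
3 ← 1 ← 0 ← 31 ← 15 ← 7 ← 3 ← 1 ← 0 ← 31
So the counter now at position 3 started at position 31.

31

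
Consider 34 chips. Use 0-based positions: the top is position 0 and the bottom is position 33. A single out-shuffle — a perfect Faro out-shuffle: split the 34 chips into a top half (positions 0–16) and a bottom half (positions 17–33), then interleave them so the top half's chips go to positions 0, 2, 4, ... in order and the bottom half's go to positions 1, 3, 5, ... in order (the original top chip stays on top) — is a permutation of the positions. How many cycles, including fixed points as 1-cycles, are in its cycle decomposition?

6

Trace each unvisited position around until it returns:
(0) (1 2 4 8 16 32 31 29 25 17) (3 6 12 24 15 30 27 21 9 18) (5 10 20 7 14 28 23 13 26 19) (11 22) (33)
6 cycles in total.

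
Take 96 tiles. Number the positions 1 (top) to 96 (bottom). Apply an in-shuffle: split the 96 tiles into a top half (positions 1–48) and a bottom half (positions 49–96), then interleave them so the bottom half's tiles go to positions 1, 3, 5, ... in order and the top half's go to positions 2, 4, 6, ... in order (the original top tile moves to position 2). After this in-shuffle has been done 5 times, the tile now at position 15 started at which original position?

52

Work backwards from position 15, undoing one in-shuffle at a time:
15 ← 56 ← 28 ← 14 ← 7 ← 52
So the tile now at position 15 started at position 52.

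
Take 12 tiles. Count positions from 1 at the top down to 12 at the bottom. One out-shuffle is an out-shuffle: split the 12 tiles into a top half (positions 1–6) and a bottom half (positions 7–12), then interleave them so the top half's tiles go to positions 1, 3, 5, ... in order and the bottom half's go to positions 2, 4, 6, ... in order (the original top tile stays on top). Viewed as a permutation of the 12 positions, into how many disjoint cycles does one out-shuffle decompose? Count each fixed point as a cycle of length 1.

Trace each unvisited position around until it returns:
(1) (2 3 5 9 6 11 10 8 4 7) (12)
3 cycles in total.

3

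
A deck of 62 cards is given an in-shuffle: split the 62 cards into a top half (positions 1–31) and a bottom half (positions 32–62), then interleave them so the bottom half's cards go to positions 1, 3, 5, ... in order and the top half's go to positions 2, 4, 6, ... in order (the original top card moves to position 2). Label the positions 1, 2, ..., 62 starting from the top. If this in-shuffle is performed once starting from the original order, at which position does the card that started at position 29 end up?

58

Track the card's position through each in-shuffle:
29 → 58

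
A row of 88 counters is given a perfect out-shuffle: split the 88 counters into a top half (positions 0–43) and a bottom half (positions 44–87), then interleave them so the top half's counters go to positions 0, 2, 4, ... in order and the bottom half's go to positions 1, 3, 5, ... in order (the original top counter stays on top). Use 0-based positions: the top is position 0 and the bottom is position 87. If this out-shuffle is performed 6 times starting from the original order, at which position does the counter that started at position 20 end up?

Track the counter's position through each out-shuffle:
20 → 40 → 80 → 73 → 59 → 31 → 62

62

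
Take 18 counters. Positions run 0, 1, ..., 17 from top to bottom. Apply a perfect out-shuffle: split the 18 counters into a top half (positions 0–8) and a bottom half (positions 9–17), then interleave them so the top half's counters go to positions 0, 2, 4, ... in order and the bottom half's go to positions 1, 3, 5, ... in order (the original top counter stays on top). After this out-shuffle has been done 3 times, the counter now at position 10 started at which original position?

Work backwards from position 10, undoing one out-shuffle at a time:
10 ← 5 ← 11 ← 14
So the counter now at position 10 started at position 14.

14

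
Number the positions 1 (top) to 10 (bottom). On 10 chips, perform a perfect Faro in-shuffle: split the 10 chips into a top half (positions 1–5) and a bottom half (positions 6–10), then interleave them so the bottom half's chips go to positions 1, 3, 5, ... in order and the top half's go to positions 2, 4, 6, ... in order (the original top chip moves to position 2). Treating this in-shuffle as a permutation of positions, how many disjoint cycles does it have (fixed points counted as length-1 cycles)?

Trace each unvisited position around until it returns:
(1 2 4 8 5 10 9 7 3 6)
1 cycle in total.

1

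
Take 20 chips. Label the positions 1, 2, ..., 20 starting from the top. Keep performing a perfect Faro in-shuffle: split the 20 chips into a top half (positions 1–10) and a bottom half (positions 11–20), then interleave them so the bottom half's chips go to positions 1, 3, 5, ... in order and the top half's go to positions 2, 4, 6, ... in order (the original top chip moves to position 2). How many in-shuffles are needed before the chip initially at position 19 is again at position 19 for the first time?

Follow position 19 under repeated in-shuffles:
19 → 17 → 13 → 5 → 10 → 20 → 19
It first returns after 6 in-shuffles.

6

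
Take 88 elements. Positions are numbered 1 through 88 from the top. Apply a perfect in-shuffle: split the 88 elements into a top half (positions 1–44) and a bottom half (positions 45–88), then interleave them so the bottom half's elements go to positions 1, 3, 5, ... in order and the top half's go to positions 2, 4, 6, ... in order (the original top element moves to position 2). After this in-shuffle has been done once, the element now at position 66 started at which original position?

33

Work backwards from position 66, undoing one in-shuffle at a time:
66 ← 33
So the element now at position 66 started at position 33.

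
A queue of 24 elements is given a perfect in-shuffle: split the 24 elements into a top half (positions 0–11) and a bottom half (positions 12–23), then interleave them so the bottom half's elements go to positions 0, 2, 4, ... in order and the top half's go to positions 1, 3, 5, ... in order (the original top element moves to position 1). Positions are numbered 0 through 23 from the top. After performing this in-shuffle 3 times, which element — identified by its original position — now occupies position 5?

Work backwards from position 5, undoing one in-shuffle at a time:
5 ← 2 ← 13 ← 6
So the element now at position 5 started at position 6.

6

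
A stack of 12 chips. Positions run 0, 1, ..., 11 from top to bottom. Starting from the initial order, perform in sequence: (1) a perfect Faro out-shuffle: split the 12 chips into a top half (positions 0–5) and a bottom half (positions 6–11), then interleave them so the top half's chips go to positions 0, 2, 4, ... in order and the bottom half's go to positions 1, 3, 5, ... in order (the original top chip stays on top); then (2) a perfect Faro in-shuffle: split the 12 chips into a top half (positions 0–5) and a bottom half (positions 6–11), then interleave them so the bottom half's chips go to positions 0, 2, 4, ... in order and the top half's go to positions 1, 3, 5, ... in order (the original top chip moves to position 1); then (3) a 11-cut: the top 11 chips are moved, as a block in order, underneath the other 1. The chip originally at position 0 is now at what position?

Track the chip from position 0 forward through each operation:
  after op 1 (out-shuffle): 0 → 0
  after op 2 (in-shuffle): 0 → 1
  after op 3 (cut 11): 1 → 2

2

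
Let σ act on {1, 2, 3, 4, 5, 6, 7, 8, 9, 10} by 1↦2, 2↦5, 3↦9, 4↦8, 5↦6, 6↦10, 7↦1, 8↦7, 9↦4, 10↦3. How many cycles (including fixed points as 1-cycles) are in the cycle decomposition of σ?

1

Cycle decomposition: (1 2 5 6 10 3 9 4 8 7).
1 cycle.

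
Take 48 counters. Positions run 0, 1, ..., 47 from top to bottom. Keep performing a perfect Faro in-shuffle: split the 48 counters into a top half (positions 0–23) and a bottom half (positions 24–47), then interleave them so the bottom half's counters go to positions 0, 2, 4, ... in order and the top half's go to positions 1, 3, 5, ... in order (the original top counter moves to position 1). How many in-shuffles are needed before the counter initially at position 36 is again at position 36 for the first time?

Follow position 36 under repeated in-shuffles:
36 → 24 → 0 → 1 → 3 → 7 → 15 → 31 → ... → 36 (length 21)
It first returns after 21 in-shuffles.

21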